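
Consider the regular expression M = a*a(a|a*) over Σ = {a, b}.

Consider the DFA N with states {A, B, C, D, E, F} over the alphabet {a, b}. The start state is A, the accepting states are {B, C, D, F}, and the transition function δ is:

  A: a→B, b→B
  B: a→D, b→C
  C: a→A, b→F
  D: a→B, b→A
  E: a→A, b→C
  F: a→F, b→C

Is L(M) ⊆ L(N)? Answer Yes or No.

Yes

Converting the expression M to a DFA (subset construction, then merging equivalent states) gives the minimal DFA with states {m0, m1, m2}, start state m0, accepting states {m1} and transitions m0: a→m1, b→m2; m1: a→m1, b→m2; m2: a→m2, b→m2.
Exploring the product automaton M × N from the start pair (m0, A), following both machines on each input symbol, reaches 8 state pairs: (m0, A), (m1, B), (m2, B), (m1, D), (m2, C), (m2, D), (m2, A), (m2, F).
M accepts in {m1} and N accepts in {B, C, D, F}. The reachable pairs whose M-component is accepting are (m1, B), (m1, D); in each of them the N-component is accepting too, so the product for L(M) \ L(N) (M-component accepting, N-component rejecting) has no reachable accepting pair and the difference is empty.
Hence every string in L(M) is also in L(N).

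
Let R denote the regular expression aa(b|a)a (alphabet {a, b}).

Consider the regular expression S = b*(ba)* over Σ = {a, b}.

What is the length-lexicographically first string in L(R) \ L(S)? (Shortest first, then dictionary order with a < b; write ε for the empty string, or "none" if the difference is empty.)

aaaa

The string aaaa is accepted by R but not by S.
No shorter string lies in the difference, and aaaa is the lexicographically first length-4 string in L(R) \ L(S).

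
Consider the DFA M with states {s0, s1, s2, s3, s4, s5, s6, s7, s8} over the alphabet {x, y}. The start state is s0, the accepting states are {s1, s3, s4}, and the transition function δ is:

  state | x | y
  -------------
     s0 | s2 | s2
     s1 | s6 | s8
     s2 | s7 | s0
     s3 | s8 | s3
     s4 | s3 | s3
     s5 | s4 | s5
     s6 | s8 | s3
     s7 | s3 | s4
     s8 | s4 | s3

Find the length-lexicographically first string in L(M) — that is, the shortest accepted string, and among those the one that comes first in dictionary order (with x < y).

A breadth-first search from s0 reaches an accepting state first via the path s0 → s2 → s7 → s3 on input xxx.
No string of length < 3 is accepted (BFS exhausts all shorter strings without reaching an accepting state), and xxx is the lexicographically least accepting string of length 3.

xxx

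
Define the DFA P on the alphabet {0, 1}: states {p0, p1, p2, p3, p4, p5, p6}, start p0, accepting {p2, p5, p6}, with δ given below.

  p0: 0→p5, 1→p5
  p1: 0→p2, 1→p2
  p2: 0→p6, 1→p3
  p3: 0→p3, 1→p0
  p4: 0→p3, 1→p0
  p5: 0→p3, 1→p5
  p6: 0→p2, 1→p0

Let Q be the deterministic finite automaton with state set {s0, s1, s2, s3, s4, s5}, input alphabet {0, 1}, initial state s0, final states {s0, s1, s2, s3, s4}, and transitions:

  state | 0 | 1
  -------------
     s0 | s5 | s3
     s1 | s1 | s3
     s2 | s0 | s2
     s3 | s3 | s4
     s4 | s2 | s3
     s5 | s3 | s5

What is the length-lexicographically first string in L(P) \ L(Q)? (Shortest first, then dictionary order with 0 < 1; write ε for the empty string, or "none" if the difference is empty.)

The string 0 is accepted by P but not by Q.
No shorter string lies in the difference, and 0 is the lexicographically first length-1 string in L(P) \ L(Q).

0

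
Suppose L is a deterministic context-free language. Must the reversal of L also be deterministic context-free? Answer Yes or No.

L = {c bⁿaⁿ : n≥0} ∪ {d b²ⁿaⁿ : n≥0} is a DCFL: the first symbol tells a deterministic PDA whether to pop one or two b's per a. Its reversal Lᴿ = {aⁿbⁿ c : n≥0} ∪ {aⁿb²ⁿ d : n≥0} is not. DCFLs are closed under right quotient by regular languages, and Lᴿ/{c, d} = {aⁿbⁿ : n≥0} ∪ {aⁿb²ⁿ : n≥0} — the standard context-free language accepted by no deterministic PDA (intuitively the machine would have to commit to a b-to-a ratio before the distinguishing marker arrives; formally, a DPDA for it would have a single run on aⁿb²ⁿ, accepting after the prefix aⁿbⁿ and accepting again after n more b's; an ordinary PDA that simulates it on a's and b's and, at any moment when it is accepting, may switch to reading only a fresh letter e while feeding each e to the simulation as a b, would accept aⁱbʲeᵏ (k≥1) exactly when both aⁱbʲ and aⁱbʲ⁺ᵏ are in the language, i.e. its language intersected with the regular set a*b*e⁺ would be exactly {aⁿbⁿeⁿ : n≥1} — impossible, since context-free languages are closed under intersection with regular sets and {aⁿbⁿeⁿ} is not context-free). So Lᴿ cannot be a DCFL.

No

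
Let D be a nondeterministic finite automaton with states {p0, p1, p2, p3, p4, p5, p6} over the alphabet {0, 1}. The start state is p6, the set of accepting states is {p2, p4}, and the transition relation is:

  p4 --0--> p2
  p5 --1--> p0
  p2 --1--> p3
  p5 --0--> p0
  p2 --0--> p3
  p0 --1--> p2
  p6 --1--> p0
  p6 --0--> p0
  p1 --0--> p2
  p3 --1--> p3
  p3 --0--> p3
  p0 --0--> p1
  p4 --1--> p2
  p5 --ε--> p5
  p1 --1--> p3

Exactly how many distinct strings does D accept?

4

The useful subgraph on states {p0, p1, p2, p6} is acyclic, so L(D) is finite; the longest accepting path visits 4 useful states, giving maximum string length 3.
Counting accepting paths from p6 by length: 2 of length 2, 2 of length 3. Total 4.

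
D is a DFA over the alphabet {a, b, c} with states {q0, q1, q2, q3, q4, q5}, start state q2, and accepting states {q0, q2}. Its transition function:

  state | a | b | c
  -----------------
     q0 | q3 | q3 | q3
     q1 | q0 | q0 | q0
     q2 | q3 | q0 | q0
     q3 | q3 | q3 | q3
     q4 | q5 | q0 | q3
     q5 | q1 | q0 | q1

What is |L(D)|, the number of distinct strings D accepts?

3

The useful subgraph on states {q0, q2} is acyclic, so L(D) is finite; the longest accepting path visits 2 useful states, giving maximum string length 1.
Counting accepting paths from q2 by length: 1 of length 0, 2 of length 1. Total 3.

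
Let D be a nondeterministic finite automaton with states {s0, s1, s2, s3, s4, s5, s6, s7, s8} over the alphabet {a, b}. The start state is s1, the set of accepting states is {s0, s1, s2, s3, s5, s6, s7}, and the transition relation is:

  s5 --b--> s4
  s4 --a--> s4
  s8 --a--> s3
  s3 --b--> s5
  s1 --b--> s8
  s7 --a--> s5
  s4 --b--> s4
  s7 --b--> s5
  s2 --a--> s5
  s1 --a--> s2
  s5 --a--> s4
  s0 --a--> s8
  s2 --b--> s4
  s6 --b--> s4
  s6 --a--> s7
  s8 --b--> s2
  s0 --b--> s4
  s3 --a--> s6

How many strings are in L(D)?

11

The useful subgraph on states {s1, s2, s3, s5, s6, s7, s8} is acyclic, so L(D) is finite; the longest accepting path visits 6 useful states, giving maximum string length 5.
Counting accepting paths from s1 by length: 1 of length 0, 1 of length 1, 3 of length 2, 3 of length 3, 1 of length 4, 2 of length 5. Total 11.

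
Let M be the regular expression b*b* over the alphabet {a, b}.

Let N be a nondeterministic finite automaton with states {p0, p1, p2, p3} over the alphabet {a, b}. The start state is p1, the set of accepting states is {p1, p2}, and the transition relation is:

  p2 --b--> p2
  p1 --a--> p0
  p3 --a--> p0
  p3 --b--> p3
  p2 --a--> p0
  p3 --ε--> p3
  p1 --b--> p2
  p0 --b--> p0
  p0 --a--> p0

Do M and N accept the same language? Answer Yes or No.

Converting the expression M to a DFA (subset construction, then merging equivalent states) gives the minimal DFA with states {m0, m1}, start state m0, accepting states {m0} and transitions m0: a→m1, b→m0; m1: a→m1, b→m1.
Exploring the product automaton M × N from the start pair (m0, p1), following both machines on each input symbol, reaches 3 state pairs: (m0, p1), (m1, p0), (m0, p2).
M accepts in {m0} and N accepts in {p1, p2}. In every reachable pair the two components are either both accepting — (m0, p1), (m0, p2) — or both non-accepting, so no string is accepted by exactly one of the machines: L(M) \ L(N) and L(N) \ L(M) are both empty.
Hence every string is accepted by M iff it is accepted by N, and the two languages coincide.

Yes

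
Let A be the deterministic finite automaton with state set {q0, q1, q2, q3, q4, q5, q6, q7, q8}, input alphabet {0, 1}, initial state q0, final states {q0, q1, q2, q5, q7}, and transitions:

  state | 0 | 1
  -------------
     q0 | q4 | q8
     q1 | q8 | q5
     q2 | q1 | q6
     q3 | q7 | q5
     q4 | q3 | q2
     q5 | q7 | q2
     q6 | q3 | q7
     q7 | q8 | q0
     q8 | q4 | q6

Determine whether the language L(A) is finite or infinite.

infinite

State q8 is reachable from the start and can reach an accepting state, and it lies on the cycle q8 → q4 → q2 → q1 → q8.
Traversing that cycle any number of times yields accepted strings of unbounded length, so the language is infinite.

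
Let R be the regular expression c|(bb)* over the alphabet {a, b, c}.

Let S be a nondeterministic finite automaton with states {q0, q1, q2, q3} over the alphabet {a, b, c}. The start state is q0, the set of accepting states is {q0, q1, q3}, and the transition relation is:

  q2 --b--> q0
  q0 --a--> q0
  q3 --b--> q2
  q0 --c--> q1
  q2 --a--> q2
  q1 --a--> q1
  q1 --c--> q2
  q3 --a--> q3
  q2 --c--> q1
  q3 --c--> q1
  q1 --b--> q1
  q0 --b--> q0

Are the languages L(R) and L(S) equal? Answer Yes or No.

No

The string a is accepted by S but rejected by R.
So L(R) ≠ L(S).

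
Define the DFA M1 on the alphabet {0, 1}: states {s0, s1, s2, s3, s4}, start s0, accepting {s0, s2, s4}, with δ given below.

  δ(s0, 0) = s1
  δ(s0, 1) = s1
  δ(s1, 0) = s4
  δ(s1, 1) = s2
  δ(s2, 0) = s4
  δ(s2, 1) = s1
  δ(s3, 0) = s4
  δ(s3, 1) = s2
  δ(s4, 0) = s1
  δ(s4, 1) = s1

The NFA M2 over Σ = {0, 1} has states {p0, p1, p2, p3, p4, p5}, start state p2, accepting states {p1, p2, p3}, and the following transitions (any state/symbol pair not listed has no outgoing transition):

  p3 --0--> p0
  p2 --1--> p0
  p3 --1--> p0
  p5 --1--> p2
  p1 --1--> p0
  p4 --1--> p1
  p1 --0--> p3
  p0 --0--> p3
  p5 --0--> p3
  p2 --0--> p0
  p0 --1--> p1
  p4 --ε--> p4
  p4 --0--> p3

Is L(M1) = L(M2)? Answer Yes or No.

Yes

Exploring the product automaton M1 × M2 from the start pair (s0, p2), following both machines on each input symbol, reaches 4 state pairs: (s0, p2), (s1, p0), (s4, p3), (s2, p1).
M1 accepts in {s0, s2, s4} and M2 accepts in {p1, p2, p3}. In every reachable pair the two components are either both accepting — (s0, p2), (s4, p3), (s2, p1) — or both non-accepting, so no string is accepted by exactly one of the machines: L(M1) \ L(M2) and L(M2) \ L(M1) are both empty.
Hence every string is accepted by M1 iff it is accepted by M2, and the two languages coincide.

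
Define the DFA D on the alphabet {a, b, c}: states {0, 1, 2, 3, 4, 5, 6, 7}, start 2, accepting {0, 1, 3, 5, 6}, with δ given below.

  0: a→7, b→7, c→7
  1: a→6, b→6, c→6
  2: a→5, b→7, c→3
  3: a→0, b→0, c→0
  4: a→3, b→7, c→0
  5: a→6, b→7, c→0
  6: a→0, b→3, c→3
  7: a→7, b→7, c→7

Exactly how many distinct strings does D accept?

The useful subgraph on states {0, 2, 3, 5, 6} is acyclic, so L(D) is finite; the longest accepting path visits 5 useful states, giving maximum string length 4.
Counting accepting paths from 2 by length: 2 of length 1, 5 of length 2, 3 of length 3, 6 of length 4. Total 16.

16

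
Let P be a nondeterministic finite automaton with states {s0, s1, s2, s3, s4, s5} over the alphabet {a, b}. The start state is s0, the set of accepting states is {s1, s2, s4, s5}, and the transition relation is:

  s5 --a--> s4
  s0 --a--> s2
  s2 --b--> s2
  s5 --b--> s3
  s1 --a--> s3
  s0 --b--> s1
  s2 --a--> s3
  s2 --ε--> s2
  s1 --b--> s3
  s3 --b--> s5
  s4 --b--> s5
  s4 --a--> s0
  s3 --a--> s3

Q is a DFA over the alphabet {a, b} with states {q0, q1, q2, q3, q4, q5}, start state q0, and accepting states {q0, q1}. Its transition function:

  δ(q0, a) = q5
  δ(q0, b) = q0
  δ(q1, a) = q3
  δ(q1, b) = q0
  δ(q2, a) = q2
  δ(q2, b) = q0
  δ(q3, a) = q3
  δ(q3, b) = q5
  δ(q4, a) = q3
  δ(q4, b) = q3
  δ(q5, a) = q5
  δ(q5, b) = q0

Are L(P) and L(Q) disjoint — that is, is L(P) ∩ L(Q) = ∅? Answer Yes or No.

No

The string b is accepted by both P and Q.
Hence L(P) ∩ L(Q) ≠ ∅.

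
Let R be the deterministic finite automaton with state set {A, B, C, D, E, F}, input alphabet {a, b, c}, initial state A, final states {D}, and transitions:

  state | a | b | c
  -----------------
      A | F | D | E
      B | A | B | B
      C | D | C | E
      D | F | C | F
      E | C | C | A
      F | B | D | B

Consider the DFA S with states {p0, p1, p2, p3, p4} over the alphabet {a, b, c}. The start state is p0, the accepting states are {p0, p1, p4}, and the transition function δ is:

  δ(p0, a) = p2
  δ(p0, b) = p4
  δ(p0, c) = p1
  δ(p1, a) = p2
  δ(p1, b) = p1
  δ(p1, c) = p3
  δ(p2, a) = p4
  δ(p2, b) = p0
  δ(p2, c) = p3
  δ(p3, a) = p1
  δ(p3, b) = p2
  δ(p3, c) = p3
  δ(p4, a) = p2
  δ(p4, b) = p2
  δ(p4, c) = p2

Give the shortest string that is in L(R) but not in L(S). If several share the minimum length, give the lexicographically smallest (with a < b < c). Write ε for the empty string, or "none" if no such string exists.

cba

The string cba is accepted by R but not by S.
No shorter string lies in the difference, and cba is the lexicographically first length-3 string in L(R) \ L(S).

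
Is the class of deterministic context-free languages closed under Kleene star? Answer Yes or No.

L = {c aⁿbⁿ : n≥0} ∪ {cc aⁿb²ⁿ : n≥0} is a DCFL (the number of leading c's fixes which ratio the DPDA checks), but L* is not. Every word of L starts with c, so in a factorisation of the string cc aⁱbʲ (i≥1) into words of L each factor begins at one of the two c's: either the whole string is a single word of L (forcing j = 2i), or it splits as c · (c aⁱbʲ) with c ∈ L (take n = 0) and c aⁱbʲ ∈ L (forcing j = i). Thus L* ∩ cca⁺b* = {cc aⁿbⁿ : n≥1} ∪ {cc aⁿb²ⁿ : n≥1}. A DPDA for L* would give one for this intersection with a regular set, and, started from its configuration after reading cc, one for {aⁿbⁿ : n≥1} ∪ {aⁿb²ⁿ : n≥1}, which no deterministic PDA accepts (a DPDA for it would have a single run on aⁿb²ⁿ, accepting after the prefix aⁿbⁿ and accepting again after n more b's; an ordinary PDA that simulates it on a's and b's and, at any moment when it is accepting, may switch to reading only a fresh letter d while feeding each d to the simulation as a b, would accept aⁱbʲdᵏ (k≥1) exactly when both aⁱbʲ and aⁱbʲ⁺ᵏ are in the language, i.e. its language intersected with the regular set a*b*d⁺ would be exactly {aⁿbⁿdⁿ : n≥1} — impossible, since context-free languages are closed under intersection with regular sets and {aⁿbⁿdⁿ} is not context-free). So L* is not a DCFL.

No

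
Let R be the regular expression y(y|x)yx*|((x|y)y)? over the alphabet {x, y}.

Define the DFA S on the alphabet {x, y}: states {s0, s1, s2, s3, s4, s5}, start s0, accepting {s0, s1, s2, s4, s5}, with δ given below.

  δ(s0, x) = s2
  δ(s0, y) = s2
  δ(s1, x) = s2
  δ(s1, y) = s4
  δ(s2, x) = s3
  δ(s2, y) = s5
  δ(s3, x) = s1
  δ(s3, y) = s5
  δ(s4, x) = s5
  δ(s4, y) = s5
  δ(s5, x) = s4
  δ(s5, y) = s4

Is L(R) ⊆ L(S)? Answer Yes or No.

Converting the expression R to a DFA (subset construction, then merging equivalent states) gives the minimal DFA with states {r0, r1, r2, r3, r4, r5, r6, r7}, start state r0, accepting states {r0, r4, r6, r7} and transitions r0: x→r1, y→r2; r1: x→r3, y→r4; r2: x→r5, y→r6; r3: x→r3, y→r3; r4: x→r3, y→r3; r5: x→r3, y→r7; r6: x→r3, y→r7; r7: x→r7, y→r3.
Exploring the product automaton R × S from the start pair (r0, s0), following both machines on each input symbol, reaches 13 state pairs: (r0, s0), (r1, s2), (r2, s2), (r3, s3), (r4, s5), (r5, s3), (r6, s5), (r3, s1), (r3, s5), (r3, s4), (r7, s5), (r7, s4), (r3, s2).
R accepts in {r0, r4, r6, r7} and S accepts in {s0, s1, s2, s4, s5}. The reachable pairs whose R-component is accepting are (r0, s0), (r4, s5), (r6, s5), (r7, s5), (r7, s4); in each of them the S-component is accepting too, so the product for L(R) \ L(S) (R-component accepting, S-component rejecting) has no reachable accepting pair and the difference is empty.
Hence every string in L(R) is also in L(S).

Yes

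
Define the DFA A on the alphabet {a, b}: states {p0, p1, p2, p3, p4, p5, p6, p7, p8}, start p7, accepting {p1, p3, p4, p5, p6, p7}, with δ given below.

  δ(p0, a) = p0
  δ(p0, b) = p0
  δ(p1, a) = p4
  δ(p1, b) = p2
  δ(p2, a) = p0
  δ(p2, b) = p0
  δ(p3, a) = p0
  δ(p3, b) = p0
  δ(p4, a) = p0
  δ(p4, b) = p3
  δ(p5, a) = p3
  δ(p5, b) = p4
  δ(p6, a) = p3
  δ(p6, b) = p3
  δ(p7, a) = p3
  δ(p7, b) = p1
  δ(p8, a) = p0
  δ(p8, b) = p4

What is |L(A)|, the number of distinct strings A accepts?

5

The useful subgraph on states {p1, p3, p4, p7} is acyclic, so L(A) is finite; the longest accepting path visits 4 useful states, giving maximum string length 3.
Counting accepting paths from p7 by length: 1 of length 0, 2 of length 1, 1 of length 2, 1 of length 3. Total 5.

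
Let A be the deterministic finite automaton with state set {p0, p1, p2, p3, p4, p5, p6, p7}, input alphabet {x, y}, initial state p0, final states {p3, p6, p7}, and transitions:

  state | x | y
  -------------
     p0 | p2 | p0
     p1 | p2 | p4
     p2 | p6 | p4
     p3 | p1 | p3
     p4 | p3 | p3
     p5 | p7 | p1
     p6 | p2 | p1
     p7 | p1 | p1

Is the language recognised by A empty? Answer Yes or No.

No

The string xx is accepted: the run p0 → p2 → p6 ends in the accepting state p6.
Since at least one string is accepted, L(A) is not empty.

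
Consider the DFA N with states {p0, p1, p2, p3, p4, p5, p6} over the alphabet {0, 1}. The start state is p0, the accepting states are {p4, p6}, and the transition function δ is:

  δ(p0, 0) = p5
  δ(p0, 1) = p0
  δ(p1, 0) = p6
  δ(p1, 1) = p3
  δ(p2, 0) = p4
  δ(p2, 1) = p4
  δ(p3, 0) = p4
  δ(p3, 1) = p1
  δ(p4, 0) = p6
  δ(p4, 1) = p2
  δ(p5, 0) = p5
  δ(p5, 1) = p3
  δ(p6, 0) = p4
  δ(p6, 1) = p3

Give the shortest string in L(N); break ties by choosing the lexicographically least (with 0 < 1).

010

A breadth-first search from p0 reaches an accepting state first via the path p0 → p5 → p3 → p4 on input 010.
No string of length < 3 is accepted (BFS exhausts all shorter strings without reaching an accepting state), and 010 is the lexicographically least accepting string of length 3.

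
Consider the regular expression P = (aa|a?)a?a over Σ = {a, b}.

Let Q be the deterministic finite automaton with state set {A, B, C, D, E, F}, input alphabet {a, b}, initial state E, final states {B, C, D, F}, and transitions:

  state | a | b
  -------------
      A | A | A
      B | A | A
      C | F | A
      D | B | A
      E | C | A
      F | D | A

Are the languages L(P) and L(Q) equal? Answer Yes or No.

Converting the expression P to a DFA (subset construction, then merging equivalent states) gives the minimal DFA with states {p0, p1, p2, p3, p4, p5}, start state p0, accepting states {p1, p3, p4, p5} and transitions p0: a→p1, b→p2; p1: a→p3, b→p2; p2: a→p2, b→p2; p3: a→p4, b→p2; p4: a→p5, b→p2; p5: a→p2, b→p2.
Exploring the product automaton P × Q from the start pair (p0, E), following both machines on each input symbol, reaches 6 state pairs: (p0, E), (p1, C), (p2, A), (p3, F), (p4, D), (p5, B).
P accepts in {p1, p3, p4, p5} and Q accepts in {B, C, D, F}. In every reachable pair the two components are either both accepting — (p1, C), (p3, F), (p4, D), (p5, B) — or both non-accepting, so no string is accepted by exactly one of the machines: L(P) \ L(Q) and L(Q) \ L(P) are both empty.
Hence every string is accepted by P iff it is accepted by Q, and the two languages coincide.

Yes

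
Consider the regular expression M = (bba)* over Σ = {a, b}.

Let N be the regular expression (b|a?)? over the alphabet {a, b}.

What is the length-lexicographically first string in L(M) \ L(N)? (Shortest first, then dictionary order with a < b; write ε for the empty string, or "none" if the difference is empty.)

bba

The string bba is accepted by M but not by N.
No shorter string lies in the difference, and bba is the lexicographically first length-3 string in L(M) \ L(N).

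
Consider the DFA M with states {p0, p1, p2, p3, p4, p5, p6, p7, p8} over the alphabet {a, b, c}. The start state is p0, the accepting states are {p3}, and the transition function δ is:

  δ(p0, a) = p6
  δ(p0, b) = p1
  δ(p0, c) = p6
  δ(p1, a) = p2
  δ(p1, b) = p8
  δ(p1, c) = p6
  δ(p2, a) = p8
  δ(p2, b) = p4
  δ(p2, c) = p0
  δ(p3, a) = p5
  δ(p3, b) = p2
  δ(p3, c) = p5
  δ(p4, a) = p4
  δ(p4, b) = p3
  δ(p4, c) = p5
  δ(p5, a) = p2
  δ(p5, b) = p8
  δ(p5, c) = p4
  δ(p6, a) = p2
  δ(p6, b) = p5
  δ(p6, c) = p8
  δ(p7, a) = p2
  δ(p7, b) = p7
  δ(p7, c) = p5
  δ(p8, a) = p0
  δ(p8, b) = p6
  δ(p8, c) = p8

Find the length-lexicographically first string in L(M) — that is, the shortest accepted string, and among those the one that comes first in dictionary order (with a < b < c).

A breadth-first search from p0 reaches an accepting state first via the path p0 → p6 → p2 → p4 → p3 on input aabb.
No string of length < 4 is accepted (BFS exhausts all shorter strings without reaching an accepting state), and aabb is the lexicographically least accepting string of length 4.

aabb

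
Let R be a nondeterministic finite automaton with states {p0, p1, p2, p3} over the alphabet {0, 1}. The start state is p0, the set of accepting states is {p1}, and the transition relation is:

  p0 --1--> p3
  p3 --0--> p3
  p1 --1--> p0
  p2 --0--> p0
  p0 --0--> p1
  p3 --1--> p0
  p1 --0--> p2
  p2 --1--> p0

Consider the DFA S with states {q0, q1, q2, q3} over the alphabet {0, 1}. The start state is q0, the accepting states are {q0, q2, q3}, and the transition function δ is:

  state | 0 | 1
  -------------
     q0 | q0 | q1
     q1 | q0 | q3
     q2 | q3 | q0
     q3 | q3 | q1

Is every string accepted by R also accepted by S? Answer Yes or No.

Yes

Exploring the product automaton R × S from the start pair (p0, q0), following both machines on each input symbol, reaches 10 state pairs: (p0, q0), (p1, q0), (p3, q1), (p2, q0), (p0, q1), (p3, q0), (p0, q3), (p3, q3), (p1, q3), (p2, q3).
R accepts in {p1} and S accepts in {q0, q2, q3}. The reachable pairs whose R-component is accepting are (p1, q0), (p1, q3); in each of them the S-component is accepting too, so the product for L(R) \ L(S) (R-component accepting, S-component rejecting) has no reachable accepting pair and the difference is empty.
Hence every string in L(R) is also in L(S).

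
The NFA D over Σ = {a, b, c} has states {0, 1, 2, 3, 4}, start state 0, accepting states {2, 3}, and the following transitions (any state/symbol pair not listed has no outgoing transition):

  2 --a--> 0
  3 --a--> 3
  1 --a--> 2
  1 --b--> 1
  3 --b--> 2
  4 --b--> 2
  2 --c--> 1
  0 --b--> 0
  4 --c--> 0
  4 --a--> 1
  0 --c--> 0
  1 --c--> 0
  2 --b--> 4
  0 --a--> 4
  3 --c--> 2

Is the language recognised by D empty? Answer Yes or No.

The string ab is accepted: the run 0 → 4 → 2 ends in the accepting state 2.
Since at least one string is accepted, L(D) is not empty.

No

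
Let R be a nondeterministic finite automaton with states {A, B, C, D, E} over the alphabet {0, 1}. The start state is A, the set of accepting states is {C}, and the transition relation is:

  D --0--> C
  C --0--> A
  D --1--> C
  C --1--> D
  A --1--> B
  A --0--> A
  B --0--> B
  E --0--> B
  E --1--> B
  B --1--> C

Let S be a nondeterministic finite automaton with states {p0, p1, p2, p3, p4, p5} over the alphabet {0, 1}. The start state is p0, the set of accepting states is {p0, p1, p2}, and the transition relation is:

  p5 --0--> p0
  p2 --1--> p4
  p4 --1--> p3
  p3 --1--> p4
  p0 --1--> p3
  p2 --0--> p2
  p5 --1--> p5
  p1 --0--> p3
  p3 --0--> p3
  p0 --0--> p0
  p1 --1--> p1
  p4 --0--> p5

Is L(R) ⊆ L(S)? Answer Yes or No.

The string 11 is in L(R) but not in L(S).
So L(R) ⊄ L(S).

No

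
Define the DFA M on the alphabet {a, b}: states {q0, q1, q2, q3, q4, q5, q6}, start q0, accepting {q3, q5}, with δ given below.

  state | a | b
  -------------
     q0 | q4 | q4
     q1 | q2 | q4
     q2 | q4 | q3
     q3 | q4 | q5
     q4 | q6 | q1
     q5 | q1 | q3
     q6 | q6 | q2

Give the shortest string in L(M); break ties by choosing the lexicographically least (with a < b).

aabb

A breadth-first search from q0 reaches an accepting state first via the path q0 → q4 → q6 → q2 → q3 on input aabb.
No string of length < 4 is accepted (BFS exhausts all shorter strings without reaching an accepting state), and aabb is the lexicographically least accepting string of length 4.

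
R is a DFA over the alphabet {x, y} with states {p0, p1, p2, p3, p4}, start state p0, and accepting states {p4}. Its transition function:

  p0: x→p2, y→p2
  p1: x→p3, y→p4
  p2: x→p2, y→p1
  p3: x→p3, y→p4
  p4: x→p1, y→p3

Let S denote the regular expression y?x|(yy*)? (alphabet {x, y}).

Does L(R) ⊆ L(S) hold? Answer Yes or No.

No

The string xyy is in L(R) but not in L(S).
So L(R) ⊄ L(S).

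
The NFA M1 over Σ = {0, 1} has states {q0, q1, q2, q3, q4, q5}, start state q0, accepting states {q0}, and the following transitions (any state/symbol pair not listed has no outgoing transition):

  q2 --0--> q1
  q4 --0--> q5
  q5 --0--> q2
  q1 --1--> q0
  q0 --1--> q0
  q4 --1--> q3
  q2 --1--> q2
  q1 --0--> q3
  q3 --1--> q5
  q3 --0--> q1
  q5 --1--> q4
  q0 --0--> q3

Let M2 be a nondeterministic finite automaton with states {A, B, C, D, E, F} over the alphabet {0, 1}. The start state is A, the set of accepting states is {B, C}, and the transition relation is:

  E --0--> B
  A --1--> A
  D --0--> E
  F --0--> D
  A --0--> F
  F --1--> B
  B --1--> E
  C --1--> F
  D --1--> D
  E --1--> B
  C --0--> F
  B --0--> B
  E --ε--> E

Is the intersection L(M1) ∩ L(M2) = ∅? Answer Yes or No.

The string 000011 is accepted by both M1 and M2.
Hence L(M1) ∩ L(M2) ≠ ∅.

No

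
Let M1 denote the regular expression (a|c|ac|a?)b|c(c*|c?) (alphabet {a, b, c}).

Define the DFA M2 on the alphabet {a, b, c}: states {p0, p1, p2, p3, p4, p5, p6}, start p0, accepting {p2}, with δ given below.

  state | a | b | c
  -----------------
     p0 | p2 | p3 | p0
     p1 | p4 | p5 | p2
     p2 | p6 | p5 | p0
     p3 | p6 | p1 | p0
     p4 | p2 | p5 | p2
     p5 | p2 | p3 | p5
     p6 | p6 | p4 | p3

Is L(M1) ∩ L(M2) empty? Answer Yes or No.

Converting the expression M1 to a DFA (subset construction, then merging equivalent states) gives the minimal DFA with states {r0, r1, r2, r3, r4, r5, r6}, start state r0, accepting states {r2, r3, r6} and transitions r0: a→r1, b→r2, c→r3; r1: a→r4, b→r2, c→r5; r2: a→r4, b→r4, c→r4; r3: a→r4, b→r2, c→r6; r4: a→r4, b→r4, c→r4; r5: a→r4, b→r2, c→r4; r6: a→r4, b→r4, c→r6.
Exploring the product automaton M1 × M2 from the start pair (r0, p0), following both machines on each input symbol, reaches 14 state pairs: (r0, p0), (r1, p2), (r2, p3), (r3, p0), (r4, p6), (r2, p5), (r5, p0), (r4, p1), (r4, p0), (r4, p2), (r6, p0), (r4, p4), (r4, p3), (r4, p5).
M1 accepts in {r2, r3, r6} and M2 accepts in {p2}; no reachable pair has both components accepting, so no string drives both machines to acceptance simultaneously and L(M1) ∩ L(M2) = ∅.
So no string is accepted by both, and the intersection is empty.

Yes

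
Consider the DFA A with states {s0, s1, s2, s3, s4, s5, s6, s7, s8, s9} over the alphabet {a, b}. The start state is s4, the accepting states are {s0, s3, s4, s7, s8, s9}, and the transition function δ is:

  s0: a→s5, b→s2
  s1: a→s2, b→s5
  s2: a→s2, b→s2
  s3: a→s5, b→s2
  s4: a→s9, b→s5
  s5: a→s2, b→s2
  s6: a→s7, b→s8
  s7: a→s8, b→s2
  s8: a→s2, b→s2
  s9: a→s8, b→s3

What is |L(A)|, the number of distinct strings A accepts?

The useful subgraph on states {s3, s4, s8, s9} is acyclic, so L(A) is finite; the longest accepting path visits 3 useful states, giving maximum string length 2.
Counting accepting paths from s4 by length: 1 of length 0, 1 of length 1, 2 of length 2. Total 4.

4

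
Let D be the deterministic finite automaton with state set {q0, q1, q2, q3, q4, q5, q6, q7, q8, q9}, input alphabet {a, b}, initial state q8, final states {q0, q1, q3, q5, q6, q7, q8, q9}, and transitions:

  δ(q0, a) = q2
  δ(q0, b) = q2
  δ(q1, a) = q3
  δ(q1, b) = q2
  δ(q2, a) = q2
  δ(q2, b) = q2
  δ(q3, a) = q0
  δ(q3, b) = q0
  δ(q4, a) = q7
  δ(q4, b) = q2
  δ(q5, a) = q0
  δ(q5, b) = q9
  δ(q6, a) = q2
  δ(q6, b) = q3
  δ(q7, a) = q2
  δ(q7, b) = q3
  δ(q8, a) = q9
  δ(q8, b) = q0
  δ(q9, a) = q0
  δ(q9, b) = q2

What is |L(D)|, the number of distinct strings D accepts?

4

The useful subgraph on states {q0, q8, q9} is acyclic, so L(D) is finite; the longest accepting path visits 3 useful states, giving maximum string length 2.
Counting accepting paths from q8 by length: 1 of length 0, 2 of length 1, 1 of length 2. Total 4.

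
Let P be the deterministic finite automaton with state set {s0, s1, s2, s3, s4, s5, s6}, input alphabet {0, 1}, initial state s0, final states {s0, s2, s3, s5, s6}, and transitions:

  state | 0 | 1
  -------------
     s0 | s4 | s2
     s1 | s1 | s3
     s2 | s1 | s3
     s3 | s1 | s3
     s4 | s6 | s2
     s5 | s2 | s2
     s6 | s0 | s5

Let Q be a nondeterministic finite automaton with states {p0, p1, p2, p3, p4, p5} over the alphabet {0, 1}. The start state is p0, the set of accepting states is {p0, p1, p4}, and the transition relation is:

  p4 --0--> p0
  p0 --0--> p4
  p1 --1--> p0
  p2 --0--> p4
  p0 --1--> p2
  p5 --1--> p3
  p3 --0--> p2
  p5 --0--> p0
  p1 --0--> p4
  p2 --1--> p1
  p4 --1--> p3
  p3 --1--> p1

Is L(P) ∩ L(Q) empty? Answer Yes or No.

No

The empty string ε is accepted by both P and Q.
Hence L(P) ∩ L(Q) ≠ ∅.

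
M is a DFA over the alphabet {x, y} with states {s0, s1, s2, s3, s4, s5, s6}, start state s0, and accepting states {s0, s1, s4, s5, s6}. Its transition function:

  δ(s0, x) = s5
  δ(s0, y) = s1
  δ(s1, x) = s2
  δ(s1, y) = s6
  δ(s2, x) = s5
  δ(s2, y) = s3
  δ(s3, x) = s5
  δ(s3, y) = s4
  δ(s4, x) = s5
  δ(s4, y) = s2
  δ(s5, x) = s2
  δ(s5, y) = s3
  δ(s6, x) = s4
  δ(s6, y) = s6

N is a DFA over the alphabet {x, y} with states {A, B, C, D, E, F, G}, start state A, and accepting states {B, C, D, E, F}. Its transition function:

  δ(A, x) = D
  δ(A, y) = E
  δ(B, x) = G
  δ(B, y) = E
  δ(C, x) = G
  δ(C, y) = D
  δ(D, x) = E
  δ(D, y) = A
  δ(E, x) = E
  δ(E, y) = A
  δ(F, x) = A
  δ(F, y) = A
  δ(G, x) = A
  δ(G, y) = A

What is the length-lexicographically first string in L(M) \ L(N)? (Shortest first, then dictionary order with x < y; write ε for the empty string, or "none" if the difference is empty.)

ε

The empty string ε is accepted by M but not by N.
Since ε is the unique shortest string, it is the required witness.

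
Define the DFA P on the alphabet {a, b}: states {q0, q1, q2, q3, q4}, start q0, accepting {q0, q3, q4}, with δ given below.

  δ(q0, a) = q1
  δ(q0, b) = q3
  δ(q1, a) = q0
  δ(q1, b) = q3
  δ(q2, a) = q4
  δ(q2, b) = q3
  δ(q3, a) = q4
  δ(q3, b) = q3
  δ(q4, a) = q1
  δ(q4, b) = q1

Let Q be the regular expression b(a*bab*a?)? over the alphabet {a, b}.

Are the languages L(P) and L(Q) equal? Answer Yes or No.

The empty string ε is accepted by P but rejected by Q.
So L(P) ≠ L(Q).

No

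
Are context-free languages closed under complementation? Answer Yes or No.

CFLs are closed under union, so if they were also closed under complement they would be closed under intersection by De Morgan (L₁ ∩ L₂ is the complement of the union of the complements). But {aⁿbⁿcᵐ} ∩ {aᵐbⁿcⁿ} = {aⁿbⁿcⁿ} is not context-free although both operands are.

No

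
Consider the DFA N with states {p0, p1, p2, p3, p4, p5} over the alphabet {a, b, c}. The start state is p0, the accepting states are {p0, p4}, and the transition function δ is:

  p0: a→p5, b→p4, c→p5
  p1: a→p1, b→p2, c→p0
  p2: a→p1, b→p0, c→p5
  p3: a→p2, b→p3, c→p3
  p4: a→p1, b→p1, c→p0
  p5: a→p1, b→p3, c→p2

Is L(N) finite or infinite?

State p0 is reachable from the start and can reach an accepting state, and it lies on the cycle p0 → p4 → p0.
Traversing that cycle any number of times yields accepted strings of unbounded length, so the language is infinite.

infinite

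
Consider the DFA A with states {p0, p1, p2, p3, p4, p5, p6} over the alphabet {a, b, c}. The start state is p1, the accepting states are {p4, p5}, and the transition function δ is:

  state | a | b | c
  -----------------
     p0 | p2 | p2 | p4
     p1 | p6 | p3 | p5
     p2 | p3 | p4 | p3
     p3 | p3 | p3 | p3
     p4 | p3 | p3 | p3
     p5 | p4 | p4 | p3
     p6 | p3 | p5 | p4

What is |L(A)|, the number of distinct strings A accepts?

The useful subgraph on states {p1, p4, p5, p6} is acyclic, so L(A) is finite; the longest accepting path visits 4 useful states, giving maximum string length 3.
Counting accepting paths from p1 by length: 1 of length 1, 4 of length 2, 2 of length 3. Total 7.

7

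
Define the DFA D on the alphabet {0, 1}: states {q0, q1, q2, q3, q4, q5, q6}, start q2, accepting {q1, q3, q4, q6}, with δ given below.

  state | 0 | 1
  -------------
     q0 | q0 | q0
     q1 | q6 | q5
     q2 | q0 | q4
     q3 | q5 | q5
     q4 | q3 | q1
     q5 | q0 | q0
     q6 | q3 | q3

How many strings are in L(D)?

6

The useful subgraph on states {q1, q2, q3, q4, q6} is acyclic, so L(D) is finite; the longest accepting path visits 5 useful states, giving maximum string length 4.
Counting accepting paths from q2 by length: 1 of length 1, 2 of length 2, 1 of length 3, 2 of length 4. Total 6.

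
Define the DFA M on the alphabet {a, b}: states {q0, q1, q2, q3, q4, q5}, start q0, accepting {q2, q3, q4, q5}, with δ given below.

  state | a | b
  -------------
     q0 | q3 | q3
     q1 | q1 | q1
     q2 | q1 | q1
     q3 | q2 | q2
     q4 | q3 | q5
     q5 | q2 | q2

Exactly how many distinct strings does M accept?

6

The useful subgraph on states {q0, q2, q3} is acyclic, so L(M) is finite; the longest accepting path visits 3 useful states, giving maximum string length 2.
Counting accepting paths from q0 by length: 2 of length 1, 4 of length 2. Total 6.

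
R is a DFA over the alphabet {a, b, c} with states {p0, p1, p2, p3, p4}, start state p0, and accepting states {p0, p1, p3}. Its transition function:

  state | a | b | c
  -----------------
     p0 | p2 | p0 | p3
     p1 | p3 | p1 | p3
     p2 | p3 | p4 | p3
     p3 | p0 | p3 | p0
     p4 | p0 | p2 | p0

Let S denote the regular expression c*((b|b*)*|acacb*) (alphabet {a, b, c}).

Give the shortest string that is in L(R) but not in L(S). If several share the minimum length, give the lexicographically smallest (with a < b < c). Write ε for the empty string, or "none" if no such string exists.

aa

The string aa is accepted by R but not by S.
No shorter string lies in the difference, and aa is the lexicographically first length-2 string in L(R) \ L(S).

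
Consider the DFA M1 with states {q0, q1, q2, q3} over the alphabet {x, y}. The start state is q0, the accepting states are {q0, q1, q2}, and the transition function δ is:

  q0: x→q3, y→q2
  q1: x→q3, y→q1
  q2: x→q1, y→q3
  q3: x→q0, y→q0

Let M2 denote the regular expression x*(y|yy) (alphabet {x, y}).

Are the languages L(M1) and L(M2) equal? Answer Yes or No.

The empty string ε is accepted by M1 but rejected by M2.
So L(M1) ≠ L(M2).

No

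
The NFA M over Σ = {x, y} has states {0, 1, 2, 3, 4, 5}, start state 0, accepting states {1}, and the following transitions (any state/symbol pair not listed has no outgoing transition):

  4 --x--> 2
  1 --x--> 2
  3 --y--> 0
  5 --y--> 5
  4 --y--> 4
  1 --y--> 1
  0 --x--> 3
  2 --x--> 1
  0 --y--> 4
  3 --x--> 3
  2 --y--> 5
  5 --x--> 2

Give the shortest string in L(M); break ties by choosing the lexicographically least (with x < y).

A breadth-first search from 0 reaches an accepting state first via the path 0 → 4 → 2 → 1 on input yxx.
No string of length < 3 is accepted (BFS exhausts all shorter strings without reaching an accepting state), and yxx is the lexicographically least accepting string of length 3.

yxx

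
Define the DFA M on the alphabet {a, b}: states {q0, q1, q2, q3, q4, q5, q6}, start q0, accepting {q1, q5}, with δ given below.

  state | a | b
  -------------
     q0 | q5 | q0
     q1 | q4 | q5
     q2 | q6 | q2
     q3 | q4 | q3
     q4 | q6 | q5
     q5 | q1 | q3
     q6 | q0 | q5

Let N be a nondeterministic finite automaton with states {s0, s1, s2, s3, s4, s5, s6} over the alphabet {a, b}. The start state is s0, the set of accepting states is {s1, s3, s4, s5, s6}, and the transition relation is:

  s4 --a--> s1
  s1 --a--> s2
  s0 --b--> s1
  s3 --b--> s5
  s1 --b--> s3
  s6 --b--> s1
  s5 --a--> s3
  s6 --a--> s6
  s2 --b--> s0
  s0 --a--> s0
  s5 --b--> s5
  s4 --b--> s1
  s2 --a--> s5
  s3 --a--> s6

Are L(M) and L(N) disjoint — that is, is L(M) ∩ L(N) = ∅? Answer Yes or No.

The string aab is accepted by both M and N.
Hence L(M) ∩ L(N) ≠ ∅.

No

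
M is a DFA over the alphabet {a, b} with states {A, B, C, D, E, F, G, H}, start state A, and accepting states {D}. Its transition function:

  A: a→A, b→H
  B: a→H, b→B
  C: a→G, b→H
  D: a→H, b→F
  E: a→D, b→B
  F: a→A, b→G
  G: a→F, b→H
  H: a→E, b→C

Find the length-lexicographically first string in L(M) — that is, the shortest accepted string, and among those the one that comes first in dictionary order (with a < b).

baa

A breadth-first search from A reaches an accepting state first via the path A → H → E → D on input baa.
No string of length < 3 is accepted (BFS exhausts all shorter strings without reaching an accepting state), and baa is the lexicographically least accepting string of length 3.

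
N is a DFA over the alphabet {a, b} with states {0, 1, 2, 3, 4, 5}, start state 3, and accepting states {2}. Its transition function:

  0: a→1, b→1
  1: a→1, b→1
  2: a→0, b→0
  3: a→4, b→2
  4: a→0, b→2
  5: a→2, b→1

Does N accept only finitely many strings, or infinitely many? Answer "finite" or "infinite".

finite

The useful states (reachable from 3 and able to reach an accepting state) are {2, 3, 4}.
Restricted to these states the transition graph has no cycle, so every accepting path has bounded length and L is finite.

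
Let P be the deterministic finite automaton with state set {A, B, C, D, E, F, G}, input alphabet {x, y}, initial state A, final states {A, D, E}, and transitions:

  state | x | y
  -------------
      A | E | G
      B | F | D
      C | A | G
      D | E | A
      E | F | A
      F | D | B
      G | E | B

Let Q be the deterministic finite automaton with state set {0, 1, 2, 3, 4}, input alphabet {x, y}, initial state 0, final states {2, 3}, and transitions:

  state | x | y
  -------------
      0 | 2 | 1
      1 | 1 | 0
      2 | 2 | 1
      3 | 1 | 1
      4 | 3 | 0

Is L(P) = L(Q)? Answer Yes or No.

The empty string ε is accepted by P but rejected by Q.
So L(P) ≠ L(Q).

No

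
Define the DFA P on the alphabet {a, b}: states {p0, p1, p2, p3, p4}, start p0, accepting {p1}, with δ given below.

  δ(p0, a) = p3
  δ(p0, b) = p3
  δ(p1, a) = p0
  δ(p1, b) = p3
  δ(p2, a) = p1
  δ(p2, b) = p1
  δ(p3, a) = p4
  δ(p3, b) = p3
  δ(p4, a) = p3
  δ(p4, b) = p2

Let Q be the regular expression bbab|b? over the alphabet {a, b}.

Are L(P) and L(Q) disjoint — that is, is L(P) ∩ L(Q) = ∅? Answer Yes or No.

Yes

Converting the expression Q to a DFA (subset construction, then merging equivalent states) gives the minimal DFA with states {q0, q1, q2, q3, q4, q5}, start state q0, accepting states {q0, q2, q5} and transitions q0: a→q1, b→q2; q1: a→q1, b→q1; q2: a→q1, b→q3; q3: a→q4, b→q1; q4: a→q1, b→q5; q5: a→q1, b→q1.
Exploring the product automaton P × Q from the start pair (p0, q0), following both machines on each input symbol, reaches 10 state pairs: (p0, q0), (p3, q1), (p3, q2), (p4, q1), (p3, q3), (p2, q1), (p4, q4), (p1, q1), (p2, q5), (p0, q1).
P accepts in {p1} and Q accepts in {q0, q2, q5}; no reachable pair has both components accepting, so no string drives both machines to acceptance simultaneously and L(P) ∩ L(Q) = ∅.
So no string is accepted by both, and the intersection is empty.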